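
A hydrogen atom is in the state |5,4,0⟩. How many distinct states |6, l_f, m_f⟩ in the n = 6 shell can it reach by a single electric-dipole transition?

6

E1 requires Δl = ±1, so l_f ∈ {3, 5}; with 0 ≤ l_f ≤ n_f−1 = 5, the allowed l_f values are {3, 5}.
For l_f = 3: m_f ∈ {m_i−1, m_i, m_i+1} ∩ [−3, 3] = {-1, 0, 1} → 3 states.
For l_f = 5: m_f ∈ {m_i−1, m_i, m_i+1} ∩ [−5, 5] = {-1, 0, 1} → 3 states.
Total: 6.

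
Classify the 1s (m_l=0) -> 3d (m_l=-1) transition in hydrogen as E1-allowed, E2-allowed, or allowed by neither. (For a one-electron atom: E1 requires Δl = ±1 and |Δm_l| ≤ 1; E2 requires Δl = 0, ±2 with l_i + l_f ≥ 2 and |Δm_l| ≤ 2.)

E2

Δl = 2 − 0 = +2; l_i + l_f = 2.
Δm_l = -1.
E1 (Δl = ±1, |Δm_l| ≤ 1): not satisfied.
E2 (Δl = 0,±2, l_i+l_f ≥ 2, |Δm_l| ≤ 2): satisfied.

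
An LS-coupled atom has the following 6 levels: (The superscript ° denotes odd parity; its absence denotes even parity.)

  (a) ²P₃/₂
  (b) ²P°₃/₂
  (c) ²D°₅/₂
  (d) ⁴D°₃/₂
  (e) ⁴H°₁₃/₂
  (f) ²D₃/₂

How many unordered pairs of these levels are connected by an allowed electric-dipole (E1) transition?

(a)–(b): allowed.
(a)–(c): allowed.
(a)–(d): forbidden (ΔS).
(a)–(e): forbidden (ΔS, ΔL, ΔJ).
(a)–(f): forbidden (parity).
(b)–(c): forbidden (parity).
(b)–(d): forbidden (parity, ΔS).
(b)–(e): forbidden (parity, ΔS, ΔL, ΔJ).
(b)–(f): allowed.
(c)–(d): forbidden (parity, ΔS).
(c)–(e): forbidden (parity, ΔS, ΔL, ΔJ).
(c)–(f): allowed.
(d)–(e): forbidden (parity, ΔL, ΔJ).
(d)–(f): forbidden (ΔS).
(e)–(f): forbidden (ΔS, ΔL, ΔJ).
Allowed pairs: 4 of 15.

4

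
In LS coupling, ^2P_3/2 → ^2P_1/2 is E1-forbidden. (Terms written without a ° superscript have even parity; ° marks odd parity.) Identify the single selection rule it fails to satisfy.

parity

Parity must change: even → even — violated.
ΔS = 0: S: 1/2 → 1/2 — satisfied.
ΔL = 0, ±1 (not L=0↔0): L: 1 → 1, ΔL = +0 — satisfied.
ΔJ = 0, ±1 (not J=0↔0): J: 3/2 → 1/2, ΔJ = -1 — satisfied.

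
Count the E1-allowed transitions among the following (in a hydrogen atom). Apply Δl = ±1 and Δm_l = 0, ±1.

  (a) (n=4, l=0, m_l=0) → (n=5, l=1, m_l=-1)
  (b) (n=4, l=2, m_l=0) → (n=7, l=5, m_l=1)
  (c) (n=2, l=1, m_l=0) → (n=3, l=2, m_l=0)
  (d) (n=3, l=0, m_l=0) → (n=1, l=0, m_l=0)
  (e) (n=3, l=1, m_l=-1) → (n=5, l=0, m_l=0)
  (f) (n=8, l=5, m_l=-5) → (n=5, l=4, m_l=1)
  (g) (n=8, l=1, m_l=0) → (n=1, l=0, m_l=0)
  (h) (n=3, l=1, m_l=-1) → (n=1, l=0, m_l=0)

5

(a) allowed
(b) forbidden — Δl = +3 (E1 requires Δl = ±1)
(c) allowed
(d) forbidden — Δl = +0 (E1 requires Δl = ±1)
(e) allowed
(f) forbidden — Δm_l = +6 (E1 requires Δm_l = 0, ±1)
(g) allowed
(h) allowed
Total allowed: 5 of 8.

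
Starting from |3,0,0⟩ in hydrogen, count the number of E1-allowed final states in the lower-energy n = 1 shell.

0

E1 requires l_f ∈ {-1, 1}, but neither lies in [0, 0], so no final state is reachable.
Total: 0.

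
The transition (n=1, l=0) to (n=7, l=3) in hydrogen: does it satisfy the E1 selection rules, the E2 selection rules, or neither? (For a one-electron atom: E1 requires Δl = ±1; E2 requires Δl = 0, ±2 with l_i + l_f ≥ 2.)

Δl = 3 − 0 = +3; l_i + l_f = 3.
E1 (Δl = ±1): not satisfied.
E2 (Δl = 0,±2, l_i+l_f ≥ 2): not satisfied.

neither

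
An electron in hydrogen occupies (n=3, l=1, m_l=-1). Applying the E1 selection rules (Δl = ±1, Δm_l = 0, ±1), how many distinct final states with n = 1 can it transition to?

1

E1 requires Δl = ±1, so l_f ∈ {0, 2}; with 0 ≤ l_f ≤ n_f−1 = 0, the allowed l_f values are {0}.
For l_f = 0: m_f ∈ {m_i−1, m_i, m_i+1} ∩ [−0, 0] = {0} → 1 state.
Total: 1.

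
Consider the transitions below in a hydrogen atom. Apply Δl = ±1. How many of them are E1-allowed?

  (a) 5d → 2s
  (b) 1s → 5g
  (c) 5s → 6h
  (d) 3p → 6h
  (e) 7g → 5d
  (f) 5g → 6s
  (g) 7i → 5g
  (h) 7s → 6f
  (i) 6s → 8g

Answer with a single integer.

0

(a) forbidden — Δl = -2 (E1 requires Δl = ±1)
(b) forbidden — Δl = +4 (E1 requires Δl = ±1)
(c) forbidden — Δl = +5 (E1 requires Δl = ±1)
(d) forbidden — Δl = +4 (E1 requires Δl = ±1)
(e) forbidden — Δl = -2 (E1 requires Δl = ±1)
(f) forbidden — Δl = -4 (E1 requires Δl = ±1)
(g) forbidden — Δl = -2 (E1 requires Δl = ±1)
(h) forbidden — Δl = +3 (E1 requires Δl = ±1)
(i) forbidden — Δl = +4 (E1 requires Δl = ±1)
Total allowed: 0 of 9.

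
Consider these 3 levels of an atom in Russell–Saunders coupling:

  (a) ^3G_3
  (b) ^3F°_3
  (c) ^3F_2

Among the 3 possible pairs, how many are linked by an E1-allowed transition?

(a)–(b): allowed.
(a)–(c): forbidden (parity).
(b)–(c): allowed.
Allowed pairs: 2 of 3.

2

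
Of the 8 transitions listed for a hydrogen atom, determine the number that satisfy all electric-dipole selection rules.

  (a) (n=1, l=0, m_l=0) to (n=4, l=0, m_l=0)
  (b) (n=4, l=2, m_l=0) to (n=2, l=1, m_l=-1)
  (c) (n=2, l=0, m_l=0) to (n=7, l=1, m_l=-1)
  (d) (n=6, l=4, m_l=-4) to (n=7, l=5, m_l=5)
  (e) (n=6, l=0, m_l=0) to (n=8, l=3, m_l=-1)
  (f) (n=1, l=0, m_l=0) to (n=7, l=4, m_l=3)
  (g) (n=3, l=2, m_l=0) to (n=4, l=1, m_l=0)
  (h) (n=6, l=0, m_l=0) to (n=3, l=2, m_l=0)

(a) forbidden — Δl = +0 (E1 requires Δl = ±1)
(b) allowed
(c) allowed
(d) forbidden — Δm_l = +9 (E1 requires Δm_l = 0, ±1)
(e) forbidden — Δl = +3 (E1 requires Δl = ±1)
(f) forbidden — Δl = +4 (E1 requires Δl = ±1); Δm_l = +3 (E1 requires Δm_l = 0, ±1)
(g) allowed
(h) forbidden — Δl = +2 (E1 requires Δl = ±1)
Total allowed: 3 of 8.

3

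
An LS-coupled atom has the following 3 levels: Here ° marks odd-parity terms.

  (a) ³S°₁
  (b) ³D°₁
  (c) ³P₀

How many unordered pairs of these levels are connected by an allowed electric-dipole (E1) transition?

(a)–(b): forbidden (parity, ΔL).
(a)–(c): allowed.
(b)–(c): allowed.
Allowed pairs: 2 of 3.

2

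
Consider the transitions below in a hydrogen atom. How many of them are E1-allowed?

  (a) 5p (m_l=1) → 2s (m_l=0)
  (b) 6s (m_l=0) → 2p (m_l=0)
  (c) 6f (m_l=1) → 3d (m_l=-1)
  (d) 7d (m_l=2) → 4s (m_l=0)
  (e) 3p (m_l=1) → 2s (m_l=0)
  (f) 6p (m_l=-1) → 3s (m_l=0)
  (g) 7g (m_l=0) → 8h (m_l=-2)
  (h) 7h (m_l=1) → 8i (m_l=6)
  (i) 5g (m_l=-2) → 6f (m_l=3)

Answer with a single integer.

4

(a) allowed
(b) allowed
(c) forbidden — Δm_l = -2 (E1 requires Δm_l = 0, ±1)
(d) forbidden — Δl = -2 (E1 requires Δl = ±1); Δm_l = -2 (E1 requires Δm_l = 0, ±1)
(e) allowed
(f) allowed
(g) forbidden — Δm_l = -2 (E1 requires Δm_l = 0, ±1)
(h) forbidden — Δm_l = +5 (E1 requires Δm_l = 0, ±1)
(i) forbidden — Δm_l = +5 (E1 requires Δm_l = 0, ±1)
Total allowed: 4 of 9.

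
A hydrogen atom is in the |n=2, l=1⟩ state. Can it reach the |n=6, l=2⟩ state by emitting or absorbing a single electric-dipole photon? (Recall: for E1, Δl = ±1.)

allowed

l: 1 → 2 (Δl = +1). Δl = ±1 passes.
All E1 selection rules are satisfied.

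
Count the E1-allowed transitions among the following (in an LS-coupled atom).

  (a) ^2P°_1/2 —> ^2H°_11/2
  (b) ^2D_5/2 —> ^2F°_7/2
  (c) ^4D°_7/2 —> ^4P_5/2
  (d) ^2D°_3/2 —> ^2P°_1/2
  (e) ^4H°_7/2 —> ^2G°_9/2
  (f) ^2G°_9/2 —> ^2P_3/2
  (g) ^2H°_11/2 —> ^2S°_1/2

2

(a) forbidden (parity, ΔL, ΔJ fail)
(b) allowed
(c) allowed
(d) forbidden (parity fails)
(e) forbidden (parity, ΔS fail)
(f) forbidden (ΔL, ΔJ fail)
(g) forbidden (parity, ΔL, ΔJ fail)
Total allowed: 2 of 7.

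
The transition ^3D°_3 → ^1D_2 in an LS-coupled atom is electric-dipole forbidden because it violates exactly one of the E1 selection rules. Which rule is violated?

the ΔS = 0 rule

Reading off the term symbols: S 1→0, L 2→2, J 3→2, parity odd→even.
ΔL = 0, ±1 (not L=0↔0): L: 2 → 2, ΔL = +0 — passes.
Parity must change: odd → even — passes.
ΔJ = 0, ±1 (not J=0↔0): J: 3 → 2, ΔJ = -1 — passes.
ΔS = 0: S: 1 → 0 — fails.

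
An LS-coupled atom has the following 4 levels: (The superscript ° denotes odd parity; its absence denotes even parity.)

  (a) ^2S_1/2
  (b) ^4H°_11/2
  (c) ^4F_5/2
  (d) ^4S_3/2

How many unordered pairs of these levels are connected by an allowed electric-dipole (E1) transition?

0

(a)–(b): forbidden (ΔS, ΔL, ΔJ).
(a)–(c): forbidden (parity, ΔS, ΔL, ΔJ).
(a)–(d): forbidden (parity, ΔS, ΔL).
(b)–(c): forbidden (ΔL, ΔJ).
(b)–(d): forbidden (ΔL, ΔJ).
(c)–(d): forbidden (parity, ΔL).
Allowed pairs: 0 of 6.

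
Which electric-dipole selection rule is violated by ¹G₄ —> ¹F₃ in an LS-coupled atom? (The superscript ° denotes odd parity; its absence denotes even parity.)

Parity must change: even → even — fails.
ΔS = 0: S: 0 → 0 — passes.
ΔL = 0, ±1 (not L=0↔0): L: 4 → 3, ΔL = -1 — passes.
ΔJ = 0, ±1 (not J=0↔0): J: 4 → 3, ΔJ = -1 — passes.

parity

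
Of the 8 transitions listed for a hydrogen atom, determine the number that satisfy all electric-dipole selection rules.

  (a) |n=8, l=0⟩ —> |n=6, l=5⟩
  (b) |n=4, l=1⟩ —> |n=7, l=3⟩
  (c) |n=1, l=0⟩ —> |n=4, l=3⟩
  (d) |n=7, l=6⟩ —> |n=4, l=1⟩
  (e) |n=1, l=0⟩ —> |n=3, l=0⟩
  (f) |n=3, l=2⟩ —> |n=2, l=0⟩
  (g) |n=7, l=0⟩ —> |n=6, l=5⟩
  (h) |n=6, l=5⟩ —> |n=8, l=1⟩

0

(a) forbidden — Δl = +5 (E1 requires Δl = ±1)
(b) forbidden — Δl = +2 (E1 requires Δl = ±1)
(c) forbidden — Δl = +3 (E1 requires Δl = ±1)
(d) forbidden — Δl = -5 (E1 requires Δl = ±1)
(e) forbidden — Δl = +0 (E1 requires Δl = ±1)
(f) forbidden — Δl = -2 (E1 requires Δl = ±1)
(g) forbidden — Δl = +5 (E1 requires Δl = ±1)
(h) forbidden — Δl = -4 (E1 requires Δl = ±1)
Total allowed: 0 of 8.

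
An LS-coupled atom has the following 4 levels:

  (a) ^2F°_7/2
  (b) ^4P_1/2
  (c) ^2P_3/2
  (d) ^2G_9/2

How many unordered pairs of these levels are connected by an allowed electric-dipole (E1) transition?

1

(a)–(b): forbidden (ΔS, ΔL, ΔJ).
(a)–(c): forbidden (ΔL, ΔJ).
(a)–(d): allowed.
(b)–(c): forbidden (parity, ΔS).
(b)–(d): forbidden (parity, ΔS, ΔL, ΔJ).
(c)–(d): forbidden (parity, ΔL, ΔJ).
Allowed pairs: 1 of 6.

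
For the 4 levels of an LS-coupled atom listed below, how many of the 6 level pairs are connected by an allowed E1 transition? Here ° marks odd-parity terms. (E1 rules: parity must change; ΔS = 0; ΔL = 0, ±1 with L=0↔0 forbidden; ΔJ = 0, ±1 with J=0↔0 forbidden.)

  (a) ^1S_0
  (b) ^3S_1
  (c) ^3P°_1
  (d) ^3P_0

2

(a)–(b): forbidden (parity, ΔS, ΔL).
(a)–(c): forbidden (ΔS).
(a)–(d): forbidden (parity, ΔS, ΔJ).
(b)–(c): allowed.
(b)–(d): forbidden (parity).
(c)–(d): allowed.
Allowed pairs: 2 of 6.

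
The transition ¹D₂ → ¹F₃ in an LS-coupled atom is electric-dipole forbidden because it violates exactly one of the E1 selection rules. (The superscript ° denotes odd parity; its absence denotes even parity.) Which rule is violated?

Reading off the term symbols: S 0→0, L 2→3, J 2→3, parity even→even.
Parity must change: even → even — ✗.
ΔS = 0: S: 0 → 0 — ✓.
ΔL = 0, ±1 (not L=0↔0): L: 2 → 3, ΔL = +1 — ✓.
ΔJ = 0, ±1 (not J=0↔0): J: 2 → 3, ΔJ = +1 — ✓.

parity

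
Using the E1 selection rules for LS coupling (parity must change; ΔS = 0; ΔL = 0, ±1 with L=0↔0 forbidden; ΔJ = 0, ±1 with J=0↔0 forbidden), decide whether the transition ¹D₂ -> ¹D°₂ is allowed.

allowed

Parity must change: even → odd — satisfied.
ΔS = 0: S: 0 → 0 — satisfied.
ΔL = 0, ±1 (not L=0↔0): L: 2 → 2, ΔL = +0 — satisfied.
ΔJ = 0, ±1 (not J=0↔0): J: 2 → 2, ΔJ = +0 — satisfied.
All four E1 rules are satisfied.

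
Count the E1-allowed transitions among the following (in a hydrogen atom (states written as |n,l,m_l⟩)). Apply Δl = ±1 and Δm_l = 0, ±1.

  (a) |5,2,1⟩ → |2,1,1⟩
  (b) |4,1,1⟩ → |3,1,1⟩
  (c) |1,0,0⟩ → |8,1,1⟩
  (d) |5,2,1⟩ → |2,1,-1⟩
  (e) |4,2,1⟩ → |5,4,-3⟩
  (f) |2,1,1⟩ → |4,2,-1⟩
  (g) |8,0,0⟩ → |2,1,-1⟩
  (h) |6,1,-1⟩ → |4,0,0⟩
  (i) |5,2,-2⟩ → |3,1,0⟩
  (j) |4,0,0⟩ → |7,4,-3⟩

(a) allowed
(b) forbidden — Δl = +0 (E1 requires Δl = ±1)
(c) allowed
(d) forbidden — Δm_l = -2 (E1 requires Δm_l = 0, ±1)
(e) forbidden — Δl = +2 (E1 requires Δl = ±1); Δm_l = -4 (E1 requires Δm_l = 0, ±1)
(f) forbidden — Δm_l = -2 (E1 requires Δm_l = 0, ±1)
(g) allowed
(h) allowed
(i) forbidden — Δm_l = +2 (E1 requires Δm_l = 0, ±1)
(j) forbidden — Δl = +4 (E1 requires Δl = ±1); Δm_l = -3 (E1 requires Δm_l = 0, ±1)
Total allowed: 4 of 10.

4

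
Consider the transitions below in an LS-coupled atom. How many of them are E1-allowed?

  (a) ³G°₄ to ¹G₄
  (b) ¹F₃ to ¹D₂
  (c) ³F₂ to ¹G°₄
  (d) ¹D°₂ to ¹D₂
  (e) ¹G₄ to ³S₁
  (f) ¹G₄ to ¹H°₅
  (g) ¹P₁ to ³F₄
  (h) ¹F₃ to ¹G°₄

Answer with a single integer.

3

(a) forbidden (ΔS fails)
(b) forbidden (parity fails)
(c) forbidden (ΔS, ΔJ fail)
(d) allowed
(e) forbidden (parity, ΔS, ΔL, ΔJ fail)
(f) allowed
(g) forbidden (parity, ΔS, ΔL, ΔJ fail)
(h) allowed
Total allowed: 3 of 8.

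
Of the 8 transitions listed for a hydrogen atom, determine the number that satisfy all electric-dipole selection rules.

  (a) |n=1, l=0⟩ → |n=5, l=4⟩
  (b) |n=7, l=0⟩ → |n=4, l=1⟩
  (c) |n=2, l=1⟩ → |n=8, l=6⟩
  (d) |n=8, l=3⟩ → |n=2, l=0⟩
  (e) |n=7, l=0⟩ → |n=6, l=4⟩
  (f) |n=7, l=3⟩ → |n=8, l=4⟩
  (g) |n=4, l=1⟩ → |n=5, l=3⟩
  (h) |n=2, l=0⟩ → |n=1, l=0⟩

2

(a) forbidden — Δl = +4 (E1 requires Δl = ±1)
(b) allowed
(c) forbidden — Δl = +5 (E1 requires Δl = ±1)
(d) forbidden — Δl = -3 (E1 requires Δl = ±1)
(e) forbidden — Δl = +4 (E1 requires Δl = ±1)
(f) allowed
(g) forbidden — Δl = +2 (E1 requires Δl = ±1)
(h) forbidden — Δl = +0 (E1 requires Δl = ±1)
Total allowed: 2 of 8.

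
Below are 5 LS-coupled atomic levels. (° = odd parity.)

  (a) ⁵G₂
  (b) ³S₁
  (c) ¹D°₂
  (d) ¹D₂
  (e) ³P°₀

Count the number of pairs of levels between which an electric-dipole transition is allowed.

(a)–(b): forbidden (parity, ΔS, ΔL).
(a)–(c): forbidden (ΔS, ΔL).
(a)–(d): forbidden (parity, ΔS, ΔL).
(a)–(e): forbidden (ΔS, ΔL, ΔJ).
(b)–(c): forbidden (ΔS, ΔL).
(b)–(d): forbidden (parity, ΔS, ΔL).
(b)–(e): allowed.
(c)–(d): allowed.
(c)–(e): forbidden (parity, ΔS, ΔJ).
(d)–(e): forbidden (ΔS, ΔJ).
Allowed pairs: 2 of 10.

2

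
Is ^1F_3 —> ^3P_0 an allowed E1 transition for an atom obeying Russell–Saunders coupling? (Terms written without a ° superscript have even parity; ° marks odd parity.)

Reading off the term symbols: S 0→1, L 3→1, J 3→0, parity even→even.
Parity must change: even → even — fails.
ΔS = 0: S: 0 → 1 — fails.
ΔL = 0, ±1 (not L=0↔0): L: 3 → 1, ΔL = -2 — fails.
ΔJ = 0, ±1 (not J=0↔0): J: 3 → 0, ΔJ = -3 — fails.
Rule(s) violated: parity, ΔS, ΔL, ΔJ.

forbidden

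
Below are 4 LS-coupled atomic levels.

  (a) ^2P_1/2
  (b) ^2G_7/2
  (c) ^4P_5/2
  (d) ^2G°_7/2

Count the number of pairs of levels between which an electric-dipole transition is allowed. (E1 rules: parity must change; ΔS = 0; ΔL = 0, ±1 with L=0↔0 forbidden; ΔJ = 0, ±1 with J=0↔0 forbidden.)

1

(a)–(b): forbidden (parity, ΔL, ΔJ).
(a)–(c): forbidden (parity, ΔS, ΔJ).
(a)–(d): forbidden (ΔL, ΔJ).
(b)–(c): forbidden (parity, ΔS, ΔL).
(b)–(d): allowed.
(c)–(d): forbidden (ΔS, ΔL).
Allowed pairs: 1 of 6.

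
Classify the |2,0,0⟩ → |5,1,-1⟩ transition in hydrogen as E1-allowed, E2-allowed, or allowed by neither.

Δl = 1 − 0 = +1; l_i + l_f = 1.
Δm_l = -1.
E1 (Δl = ±1, |Δm_l| ≤ 1): satisfied.
E2 (Δl = 0,±2, l_i+l_f ≥ 2, |Δm_l| ≤ 2): not satisfied.

E1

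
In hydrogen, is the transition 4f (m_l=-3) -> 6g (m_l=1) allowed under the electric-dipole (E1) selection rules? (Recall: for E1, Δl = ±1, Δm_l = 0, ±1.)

forbidden

Initial l = 3, final l = 4, so Δl = +1. E1 requires Δl = ±1: ok.
Δm_l = 1 − (-3) = +4. E1 requires Δm_l = 0, ±1: fails.
The transition is electric-dipole forbidden.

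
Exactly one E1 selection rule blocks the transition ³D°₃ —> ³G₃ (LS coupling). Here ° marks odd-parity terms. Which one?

Parity must change: odd → even — ok.
ΔS = 0: S: 1 → 1 — ok.
ΔL = 0, ±1 (not L=0↔0): L: 2 → 4, ΔL = +2 — fails.
ΔJ = 0, ±1 (not J=0↔0): J: 3 → 3, ΔJ = +0 — ok.

the ΔL = 0, ±1 rule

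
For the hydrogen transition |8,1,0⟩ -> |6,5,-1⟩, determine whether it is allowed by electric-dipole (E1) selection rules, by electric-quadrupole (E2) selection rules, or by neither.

neither

Δl = 5 − 1 = +4; l_i + l_f = 6.
Δm_l = -1.
E1 (Δl = ±1, |Δm_l| ≤ 1): not satisfied.
E2 (Δl = 0,±2, l_i+l_f ≥ 2, |Δm_l| ≤ 2): not satisfied.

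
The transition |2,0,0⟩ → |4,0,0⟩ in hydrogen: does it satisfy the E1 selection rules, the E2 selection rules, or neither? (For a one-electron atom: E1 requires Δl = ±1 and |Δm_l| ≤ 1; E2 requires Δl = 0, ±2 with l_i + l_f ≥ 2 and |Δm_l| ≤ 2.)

neither

Δl = 0 − 0 = +0; l_i + l_f = 0.
Δm_l = +0.
E1 (Δl = ±1, |Δm_l| ≤ 1): not satisfied.
E2 (Δl = 0,±2, l_i+l_f ≥ 2, |Δm_l| ≤ 2): not satisfied.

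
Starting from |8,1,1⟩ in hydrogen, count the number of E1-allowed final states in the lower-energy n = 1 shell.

1

E1 requires Δl = ±1, so l_f ∈ {0, 2}; with 0 ≤ l_f ≤ n_f−1 = 0, the allowed l_f values are {0}.
For l_f = 0: m_f ∈ {m_i−1, m_i, m_i+1} ∩ [−0, 0] = {0} → 1 state.
Total: 1.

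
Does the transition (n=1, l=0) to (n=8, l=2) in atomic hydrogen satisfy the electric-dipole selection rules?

Δl = 2 − 0 = +2; the E1 rule Δl = ±1 is ✗.
The transition is electric-dipole forbidden.

forbidden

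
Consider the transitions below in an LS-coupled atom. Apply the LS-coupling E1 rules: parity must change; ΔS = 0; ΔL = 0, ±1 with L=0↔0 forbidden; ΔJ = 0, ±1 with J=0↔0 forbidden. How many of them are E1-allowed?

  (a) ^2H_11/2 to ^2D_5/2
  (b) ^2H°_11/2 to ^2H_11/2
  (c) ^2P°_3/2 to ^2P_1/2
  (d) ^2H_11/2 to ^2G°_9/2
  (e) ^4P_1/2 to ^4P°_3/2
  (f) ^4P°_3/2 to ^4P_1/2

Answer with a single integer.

(a) forbidden (parity, ΔL, ΔJ fail)
(b) allowed
(c) allowed
(d) allowed
(e) allowed
(f) allowed
Total allowed: 5 of 6.

5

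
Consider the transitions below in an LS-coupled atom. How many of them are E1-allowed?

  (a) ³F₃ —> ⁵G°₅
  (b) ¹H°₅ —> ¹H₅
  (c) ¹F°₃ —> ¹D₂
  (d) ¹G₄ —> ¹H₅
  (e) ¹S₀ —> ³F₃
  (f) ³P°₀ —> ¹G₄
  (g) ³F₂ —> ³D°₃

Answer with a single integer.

3

(a) forbidden (ΔS, ΔJ fail)
(b) allowed
(c) allowed
(d) forbidden (parity fails)
(e) forbidden (parity, ΔS, ΔL, ΔJ fail)
(f) forbidden (ΔS, ΔL, ΔJ fail)
(g) allowed
Total allowed: 3 of 7.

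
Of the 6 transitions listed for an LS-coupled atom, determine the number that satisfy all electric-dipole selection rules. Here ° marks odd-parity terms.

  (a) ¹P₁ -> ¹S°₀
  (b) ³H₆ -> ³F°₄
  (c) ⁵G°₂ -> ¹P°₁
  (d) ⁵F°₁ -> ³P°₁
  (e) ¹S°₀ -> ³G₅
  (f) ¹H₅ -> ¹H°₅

(a) allowed
(b) forbidden (ΔL, ΔJ fail)
(c) forbidden (parity, ΔS, ΔL fail)
(d) forbidden (parity, ΔS, ΔL fail)
(e) forbidden (ΔS, ΔL, ΔJ fail)
(f) allowed
Total allowed: 2 of 6.

2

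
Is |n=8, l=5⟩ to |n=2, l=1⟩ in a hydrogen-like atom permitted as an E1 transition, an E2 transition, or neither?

neither

Δl = 1 − 5 = -4; l_i + l_f = 6.
E1 (Δl = ±1): not satisfied.
E2 (Δl = 0,±2, l_i+l_f ≥ 2): not satisfied.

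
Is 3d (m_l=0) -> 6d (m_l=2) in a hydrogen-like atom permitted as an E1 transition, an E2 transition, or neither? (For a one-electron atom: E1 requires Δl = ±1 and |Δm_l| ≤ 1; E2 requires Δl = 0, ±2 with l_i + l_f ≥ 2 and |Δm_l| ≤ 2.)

E2

Δl = 2 − 2 = +0; l_i + l_f = 4.
Δm_l = +2.
E1 (Δl = ±1, |Δm_l| ≤ 1): not satisfied.
E2 (Δl = 0,±2, l_i+l_f ≥ 2, |Δm_l| ≤ 2): satisfied.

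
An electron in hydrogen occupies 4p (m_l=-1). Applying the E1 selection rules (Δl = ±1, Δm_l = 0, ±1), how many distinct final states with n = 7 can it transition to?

E1 requires Δl = ±1, so l_f ∈ {0, 2}; with 0 ≤ l_f ≤ n_f−1 = 6, the allowed l_f values are {0, 2}.
For l_f = 0: m_f ∈ {m_i−1, m_i, m_i+1} ∩ [−0, 0] = {0} → 1 state.
For l_f = 2: m_f ∈ {m_i−1, m_i, m_i+1} ∩ [−2, 2] = {-2, -1, 0} → 3 states.
Total: 4.

4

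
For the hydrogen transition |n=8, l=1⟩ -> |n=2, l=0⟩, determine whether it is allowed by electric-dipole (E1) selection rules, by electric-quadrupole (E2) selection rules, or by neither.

Δl = 0 − 1 = -1; l_i + l_f = 1.
E1 (Δl = ±1): satisfied.
E2 (Δl = 0,±2, l_i+l_f ≥ 2): not satisfied.

E1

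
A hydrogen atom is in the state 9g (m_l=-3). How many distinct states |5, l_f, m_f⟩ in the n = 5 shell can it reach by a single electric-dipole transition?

E1 requires Δl = ±1, so l_f ∈ {3, 5}; with 0 ≤ l_f ≤ n_f−1 = 4, the allowed l_f values are {3}.
For l_f = 3: m_f ∈ {m_i−1, m_i, m_i+1} ∩ [−3, 3] = {-3, -2} → 2 states.
Total: 2.

2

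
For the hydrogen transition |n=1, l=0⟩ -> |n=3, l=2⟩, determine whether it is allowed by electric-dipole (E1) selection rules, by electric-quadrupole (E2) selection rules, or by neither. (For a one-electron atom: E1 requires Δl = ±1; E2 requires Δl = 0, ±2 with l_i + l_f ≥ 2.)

E2

Δl = 2 − 0 = +2; l_i + l_f = 2.
E1 (Δl = ±1): not satisfied.
E2 (Δl = 0,±2, l_i+l_f ≥ 2): satisfied.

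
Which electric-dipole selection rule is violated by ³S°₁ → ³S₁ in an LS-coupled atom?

the L=0 ↔ L=0 exclusion

Parity must change: odd → even — ok.
ΔL = 0, ±1 (not L=0↔0): L: 0 → 0, ΔL = +0 — fails.
ΔS = 0: S: 1 → 1 — ok.
ΔJ = 0, ±1 (not J=0↔0): J: 1 → 1, ΔJ = +0 — ok.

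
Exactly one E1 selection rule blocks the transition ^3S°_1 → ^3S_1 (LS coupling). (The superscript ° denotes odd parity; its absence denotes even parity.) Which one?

Parity must change: odd → even — ✓.
ΔS = 0: S: 1 → 1 — ✓.
ΔL = 0, ±1 (not L=0↔0): L: 0 → 0, ΔL = +0 — ✗.
ΔJ = 0, ±1 (not J=0↔0): J: 1 → 1, ΔJ = +0 — ✓.

the L=0 ↔ L=0 exclusion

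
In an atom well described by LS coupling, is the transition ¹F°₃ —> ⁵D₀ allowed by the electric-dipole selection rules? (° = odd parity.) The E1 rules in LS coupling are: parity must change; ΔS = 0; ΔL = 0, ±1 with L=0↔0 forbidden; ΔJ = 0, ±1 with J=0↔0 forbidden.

ΔL = 0, ±1 (not L=0↔0): L: 3 → 2, ΔL = -1 — satisfied.
Parity must change: odd → even — satisfied.
ΔS = 0: S: 0 → 2 — violated.
ΔJ = 0, ±1 (not J=0↔0): J: 3 → 0, ΔJ = -3 — violated.
Rule(s) violated: ΔS, ΔJ.

forbidden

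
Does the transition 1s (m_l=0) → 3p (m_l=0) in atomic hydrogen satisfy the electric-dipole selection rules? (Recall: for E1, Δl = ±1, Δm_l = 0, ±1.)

allowed

Δl = 1 − 0 = +1; the E1 rule Δl = ±1 is ok.
m_l: 0 → 0 (Δm_l = +0). |Δm_l| ≤ 1 ok.
All E1 selection rules are satisfied.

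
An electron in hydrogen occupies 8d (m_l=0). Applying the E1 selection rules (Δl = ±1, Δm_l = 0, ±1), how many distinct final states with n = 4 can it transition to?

E1 requires Δl = ±1, so l_f ∈ {1, 3}; with 0 ≤ l_f ≤ n_f−1 = 3, the allowed l_f values are {1, 3}.
For l_f = 1: m_f ∈ {m_i−1, m_i, m_i+1} ∩ [−1, 1] = {-1, 0, 1} → 3 states.
For l_f = 3: m_f ∈ {m_i−1, m_i, m_i+1} ∩ [−3, 3] = {-1, 0, 1} → 3 states.
Total: 6.

6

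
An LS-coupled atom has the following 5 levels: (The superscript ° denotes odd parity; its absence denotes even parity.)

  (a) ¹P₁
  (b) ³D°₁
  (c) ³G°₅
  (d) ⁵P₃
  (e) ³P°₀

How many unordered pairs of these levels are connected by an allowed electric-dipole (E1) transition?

(a)–(b): forbidden (ΔS).
(a)–(c): forbidden (ΔS, ΔL, ΔJ).
(a)–(d): forbidden (parity, ΔS, ΔJ).
(a)–(e): forbidden (ΔS).
(b)–(c): forbidden (parity, ΔL, ΔJ).
(b)–(d): forbidden (ΔS, ΔJ).
(b)–(e): forbidden (parity).
(c)–(d): forbidden (ΔS, ΔL, ΔJ).
(c)–(e): forbidden (parity, ΔL, ΔJ).
(d)–(e): forbidden (ΔS, ΔJ).
Allowed pairs: 0 of 10.

0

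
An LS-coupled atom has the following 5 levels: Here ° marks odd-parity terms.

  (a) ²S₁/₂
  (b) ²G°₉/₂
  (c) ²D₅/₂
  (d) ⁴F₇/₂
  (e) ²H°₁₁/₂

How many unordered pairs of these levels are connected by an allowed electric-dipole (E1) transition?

0

(a)–(b): forbidden (ΔL, ΔJ).
(a)–(c): forbidden (parity, ΔL, ΔJ).
(a)–(d): forbidden (parity, ΔS, ΔL, ΔJ).
(a)–(e): forbidden (ΔL, ΔJ).
(b)–(c): forbidden (ΔL, ΔJ).
(b)–(d): forbidden (ΔS).
(b)–(e): forbidden (parity).
(c)–(d): forbidden (parity, ΔS).
(c)–(e): forbidden (ΔL, ΔJ).
(d)–(e): forbidden (ΔS, ΔL, ΔJ).
Allowed pairs: 0 of 10.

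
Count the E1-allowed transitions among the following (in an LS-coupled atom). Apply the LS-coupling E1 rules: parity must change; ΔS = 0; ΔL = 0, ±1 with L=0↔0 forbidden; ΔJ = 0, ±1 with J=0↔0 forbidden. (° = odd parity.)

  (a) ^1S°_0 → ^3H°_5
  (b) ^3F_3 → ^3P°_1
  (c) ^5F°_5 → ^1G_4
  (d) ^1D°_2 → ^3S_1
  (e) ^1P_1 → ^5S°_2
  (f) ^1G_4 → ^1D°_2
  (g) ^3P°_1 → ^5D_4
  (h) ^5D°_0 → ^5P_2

(a) forbidden (parity, ΔS, ΔL, ΔJ fail)
(b) forbidden (ΔL, ΔJ fail)
(c) forbidden (ΔS fails)
(d) forbidden (ΔS, ΔL fail)
(e) forbidden (ΔS fails)
(f) forbidden (ΔL, ΔJ fail)
(g) forbidden (ΔS, ΔJ fail)
(h) forbidden (ΔJ fails)
Total allowed: 0 of 8.

0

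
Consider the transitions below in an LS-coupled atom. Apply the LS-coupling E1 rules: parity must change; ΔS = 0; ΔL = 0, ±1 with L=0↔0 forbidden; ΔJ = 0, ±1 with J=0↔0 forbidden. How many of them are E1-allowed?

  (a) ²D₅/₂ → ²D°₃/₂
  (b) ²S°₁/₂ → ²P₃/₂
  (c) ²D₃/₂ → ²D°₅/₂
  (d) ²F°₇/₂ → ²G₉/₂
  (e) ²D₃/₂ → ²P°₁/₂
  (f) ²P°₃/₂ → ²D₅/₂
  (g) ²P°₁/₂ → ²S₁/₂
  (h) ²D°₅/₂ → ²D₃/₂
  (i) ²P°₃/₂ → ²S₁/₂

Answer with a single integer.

9

(a) allowed
(b) allowed
(c) allowed
(d) allowed
(e) allowed
(f) allowed
(g) allowed
(h) allowed
(i) allowed
Total allowed: 9 of 9.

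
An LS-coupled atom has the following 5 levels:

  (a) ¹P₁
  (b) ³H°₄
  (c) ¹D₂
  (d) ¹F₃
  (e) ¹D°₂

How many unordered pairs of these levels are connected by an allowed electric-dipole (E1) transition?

(a)–(b): forbidden (ΔS, ΔL, ΔJ).
(a)–(c): forbidden (parity).
(a)–(d): forbidden (parity, ΔL, ΔJ).
(a)–(e): allowed.
(b)–(c): forbidden (ΔS, ΔL, ΔJ).
(b)–(d): forbidden (ΔS, ΔL).
(b)–(e): forbidden (parity, ΔS, ΔL, ΔJ).
(c)–(d): forbidden (parity).
(c)–(e): allowed.
(d)–(e): allowed.
Allowed pairs: 3 of 10.

3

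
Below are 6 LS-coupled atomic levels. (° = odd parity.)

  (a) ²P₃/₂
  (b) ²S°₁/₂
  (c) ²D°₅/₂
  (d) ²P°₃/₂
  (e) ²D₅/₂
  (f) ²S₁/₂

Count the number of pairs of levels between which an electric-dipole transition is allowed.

6

(a)–(b): allowed.
(a)–(c): allowed.
(a)–(d): allowed.
(a)–(e): forbidden (parity).
(a)–(f): forbidden (parity).
(b)–(c): forbidden (parity, ΔL, ΔJ).
(b)–(d): forbidden (parity).
(b)–(e): forbidden (ΔL, ΔJ).
(b)–(f): forbidden (ΔL).
(c)–(d): forbidden (parity).
(c)–(e): allowed.
(c)–(f): forbidden (ΔL, ΔJ).
(d)–(e): allowed.
(d)–(f): allowed.
(e)–(f): forbidden (parity, ΔL, ΔJ).
Allowed pairs: 6 of 15.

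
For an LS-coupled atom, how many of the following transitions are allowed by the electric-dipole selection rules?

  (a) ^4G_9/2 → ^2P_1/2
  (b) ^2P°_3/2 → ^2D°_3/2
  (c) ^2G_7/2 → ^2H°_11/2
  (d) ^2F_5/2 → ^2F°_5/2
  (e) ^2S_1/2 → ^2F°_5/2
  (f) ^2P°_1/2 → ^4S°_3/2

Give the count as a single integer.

1

(a) forbidden (parity, ΔS, ΔL, ΔJ fail)
(b) forbidden (parity fails)
(c) forbidden (ΔJ fails)
(d) allowed
(e) forbidden (ΔL, ΔJ fail)
(f) forbidden (parity, ΔS fail)
Total allowed: 1 of 6.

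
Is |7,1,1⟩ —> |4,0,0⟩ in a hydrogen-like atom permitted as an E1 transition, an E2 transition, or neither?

E1

Δl = 0 − 1 = -1; l_i + l_f = 1.
Δm_l = -1.
E1 (Δl = ±1, |Δm_l| ≤ 1): satisfied.
E2 (Δl = 0,±2, l_i+l_f ≥ 2, |Δm_l| ≤ 2): not satisfied.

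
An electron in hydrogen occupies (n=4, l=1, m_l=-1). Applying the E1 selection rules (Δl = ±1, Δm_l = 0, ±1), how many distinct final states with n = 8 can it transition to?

E1 requires Δl = ±1, so l_f ∈ {0, 2}; with 0 ≤ l_f ≤ n_f−1 = 7, the allowed l_f values are {0, 2}.
For l_f = 0: m_f ∈ {m_i−1, m_i, m_i+1} ∩ [−0, 0] = {0} → 1 state.
For l_f = 2: m_f ∈ {m_i−1, m_i, m_i+1} ∩ [−2, 2] = {-2, -1, 0} → 3 states.
Total: 4.

4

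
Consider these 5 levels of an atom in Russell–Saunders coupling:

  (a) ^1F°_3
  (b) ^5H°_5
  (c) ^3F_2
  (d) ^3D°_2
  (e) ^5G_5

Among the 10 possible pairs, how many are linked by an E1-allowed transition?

2

(a)–(b): forbidden (parity, ΔS, ΔL, ΔJ).
(a)–(c): forbidden (ΔS).
(a)–(d): forbidden (parity, ΔS).
(a)–(e): forbidden (ΔS, ΔJ).
(b)–(c): forbidden (ΔS, ΔL, ΔJ).
(b)–(d): forbidden (parity, ΔS, ΔL, ΔJ).
(b)–(e): allowed.
(c)–(d): allowed.
(c)–(e): forbidden (parity, ΔS, ΔJ).
(d)–(e): forbidden (ΔS, ΔL, ΔJ).
Allowed pairs: 2 of 10.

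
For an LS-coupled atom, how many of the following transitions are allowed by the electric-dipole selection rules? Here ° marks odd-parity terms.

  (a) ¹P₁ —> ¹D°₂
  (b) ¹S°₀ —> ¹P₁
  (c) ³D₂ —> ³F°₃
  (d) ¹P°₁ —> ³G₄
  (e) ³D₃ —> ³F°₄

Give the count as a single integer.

4

(a) allowed
(b) allowed
(c) allowed
(d) forbidden (ΔS, ΔL, ΔJ fail)
(e) allowed
Total allowed: 4 of 5.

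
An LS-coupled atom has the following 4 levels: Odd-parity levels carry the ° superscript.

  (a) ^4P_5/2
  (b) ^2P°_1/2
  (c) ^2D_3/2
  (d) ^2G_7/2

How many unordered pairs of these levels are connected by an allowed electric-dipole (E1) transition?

(a)–(b): forbidden (ΔS, ΔJ).
(a)–(c): forbidden (parity, ΔS).
(a)–(d): forbidden (parity, ΔS, ΔL).
(b)–(c): allowed.
(b)–(d): forbidden (ΔL, ΔJ).
(c)–(d): forbidden (parity, ΔL, ΔJ).
Allowed pairs: 1 of 6.

1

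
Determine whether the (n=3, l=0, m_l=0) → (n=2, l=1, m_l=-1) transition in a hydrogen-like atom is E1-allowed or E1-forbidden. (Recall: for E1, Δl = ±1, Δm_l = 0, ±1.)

l: 0 → 1 (Δl = +1). Δl = ±1 ok.
m_l: 0 → -1 (Δm_l = -1). |Δm_l| ≤ 1 ok.
All E1 selection rules are satisfied.

allowed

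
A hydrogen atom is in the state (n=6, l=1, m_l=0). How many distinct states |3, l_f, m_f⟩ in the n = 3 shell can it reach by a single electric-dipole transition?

4

E1 requires Δl = ±1, so l_f ∈ {0, 2}; with 0 ≤ l_f ≤ n_f−1 = 2, the allowed l_f values are {0, 2}.
For l_f = 0: m_f ∈ {m_i−1, m_i, m_i+1} ∩ [−0, 0] = {0} → 1 state.
For l_f = 2: m_f ∈ {m_i−1, m_i, m_i+1} ∩ [−2, 2] = {-1, 0, 1} → 3 states.
Total: 4.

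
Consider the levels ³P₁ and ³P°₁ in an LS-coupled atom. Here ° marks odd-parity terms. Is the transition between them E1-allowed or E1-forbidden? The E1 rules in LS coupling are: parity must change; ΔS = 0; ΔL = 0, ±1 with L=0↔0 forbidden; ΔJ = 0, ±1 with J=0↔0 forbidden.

allowed

Parity must change: even → odd — satisfied.
ΔJ = 0, ±1 (not J=0↔0): J: 1 → 1, ΔJ = +0 — satisfied.
ΔL = 0, ±1 (not L=0↔0): L: 1 → 1, ΔL = +0 — satisfied.
ΔS = 0: S: 1 → 1 — satisfied.
All four E1 rules are satisfied.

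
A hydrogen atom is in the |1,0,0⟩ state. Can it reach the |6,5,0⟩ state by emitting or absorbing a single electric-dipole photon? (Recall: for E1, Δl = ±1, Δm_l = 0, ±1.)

forbidden

Δl = 5 − 0 = +5; the E1 rule Δl = ±1 is fails.
m_l: 0 → 0 (Δm_l = +0). |Δm_l| ≤ 1 passes.
The transition is electric-dipole forbidden.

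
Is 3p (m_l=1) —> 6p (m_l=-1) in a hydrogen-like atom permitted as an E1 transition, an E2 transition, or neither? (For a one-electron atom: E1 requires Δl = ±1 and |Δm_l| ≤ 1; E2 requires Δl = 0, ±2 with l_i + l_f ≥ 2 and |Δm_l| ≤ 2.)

E2

Δl = 1 − 1 = +0; l_i + l_f = 2.
Δm_l = -2.
E1 (Δl = ±1, |Δm_l| ≤ 1): not satisfied.
E2 (Δl = 0,±2, l_i+l_f ≥ 2, |Δm_l| ≤ 2): satisfied.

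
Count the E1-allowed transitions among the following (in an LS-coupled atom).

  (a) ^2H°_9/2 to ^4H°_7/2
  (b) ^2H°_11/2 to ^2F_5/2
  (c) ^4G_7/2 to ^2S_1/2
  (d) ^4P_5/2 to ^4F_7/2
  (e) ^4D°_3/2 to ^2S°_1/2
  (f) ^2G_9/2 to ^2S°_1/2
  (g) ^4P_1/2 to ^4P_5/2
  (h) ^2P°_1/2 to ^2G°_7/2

0

(a) forbidden (parity, ΔS fail)
(b) forbidden (ΔL, ΔJ fail)
(c) forbidden (parity, ΔS, ΔL, ΔJ fail)
(d) forbidden (parity, ΔL fail)
(e) forbidden (parity, ΔS, ΔL fail)
(f) forbidden (ΔL, ΔJ fail)
(g) forbidden (parity, ΔJ fail)
(h) forbidden (parity, ΔL, ΔJ fail)
Total allowed: 0 of 8.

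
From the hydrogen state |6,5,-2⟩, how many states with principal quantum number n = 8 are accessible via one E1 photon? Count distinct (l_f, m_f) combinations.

6

E1 requires Δl = ±1, so l_f ∈ {4, 6}; with 0 ≤ l_f ≤ n_f−1 = 7, the allowed l_f values are {4, 6}.
For l_f = 4: m_f ∈ {m_i−1, m_i, m_i+1} ∩ [−4, 4] = {-3, -2, -1} → 3 states.
For l_f = 6: m_f ∈ {m_i−1, m_i, m_i+1} ∩ [−6, 6] = {-3, -2, -1} → 3 states.
Total: 6.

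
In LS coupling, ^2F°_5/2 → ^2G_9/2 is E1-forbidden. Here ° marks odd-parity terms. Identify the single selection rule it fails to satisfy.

the ΔJ = 0, ±1 rule

Initial level: S=1/2, L=3, J=5/2, parity odd. Final level: S=1/2, L=4, J=9/2, parity even.
ΔL = 0, ±1 (not L=0↔0): L: 3 → 4, ΔL = +1 — passes.
Parity must change: odd → even — passes.
ΔS = 0: S: 1/2 → 1/2 — passes.
ΔJ = 0, ±1 (not J=0↔0): J: 5/2 → 9/2, ΔJ = +2 — fails.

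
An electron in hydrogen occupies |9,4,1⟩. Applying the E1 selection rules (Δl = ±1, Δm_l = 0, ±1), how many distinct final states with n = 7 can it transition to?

6

E1 requires Δl = ±1, so l_f ∈ {3, 5}; with 0 ≤ l_f ≤ n_f−1 = 6, the allowed l_f values are {3, 5}.
For l_f = 3: m_f ∈ {m_i−1, m_i, m_i+1} ∩ [−3, 3] = {0, 1, 2} → 3 states.
For l_f = 5: m_f ∈ {m_i−1, m_i, m_i+1} ∩ [−5, 5] = {0, 1, 2} → 3 states.
Total: 6.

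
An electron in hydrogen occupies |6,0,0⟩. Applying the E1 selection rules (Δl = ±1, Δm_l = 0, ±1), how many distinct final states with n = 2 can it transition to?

3

E1 requires Δl = ±1, so l_f ∈ {-1, 1}; with 0 ≤ l_f ≤ n_f−1 = 1, the allowed l_f values are {1}.
For l_f = 1: m_f ∈ {m_i−1, m_i, m_i+1} ∩ [−1, 1] = {-1, 0, 1} → 3 states.
Total: 3.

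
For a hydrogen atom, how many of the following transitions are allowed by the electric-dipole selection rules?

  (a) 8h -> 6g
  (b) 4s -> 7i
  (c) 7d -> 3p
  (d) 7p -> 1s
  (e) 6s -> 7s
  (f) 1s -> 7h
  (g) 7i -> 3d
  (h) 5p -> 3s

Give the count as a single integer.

(a) allowed
(b) forbidden — Δl = +6 (E1 requires Δl = ±1)
(c) allowed
(d) allowed
(e) forbidden — Δl = +0 (E1 requires Δl = ±1)
(f) forbidden — Δl = +5 (E1 requires Δl = ±1)
(g) forbidden — Δl = -4 (E1 requires Δl = ±1)
(h) allowed
Total allowed: 4 of 8.

4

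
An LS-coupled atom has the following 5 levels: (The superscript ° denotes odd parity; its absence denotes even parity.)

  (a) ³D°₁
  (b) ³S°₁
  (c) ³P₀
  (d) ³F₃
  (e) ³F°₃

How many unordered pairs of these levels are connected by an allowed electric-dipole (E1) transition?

3

(a)–(b): forbidden (parity, ΔL).
(a)–(c): allowed.
(a)–(d): forbidden (ΔJ).
(a)–(e): forbidden (parity, ΔJ).
(b)–(c): allowed.
(b)–(d): forbidden (ΔL, ΔJ).
(b)–(e): forbidden (parity, ΔL, ΔJ).
(c)–(d): forbidden (parity, ΔL, ΔJ).
(c)–(e): forbidden (ΔL, ΔJ).
(d)–(e): allowed.
Allowed pairs: 3 of 10.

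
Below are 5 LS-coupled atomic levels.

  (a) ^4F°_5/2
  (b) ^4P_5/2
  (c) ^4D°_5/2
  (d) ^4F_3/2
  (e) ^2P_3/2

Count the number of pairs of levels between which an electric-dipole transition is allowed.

3

(a)–(b): forbidden (ΔL).
(a)–(c): forbidden (parity).
(a)–(d): allowed.
(a)–(e): forbidden (ΔS, ΔL).
(b)–(c): allowed.
(b)–(d): forbidden (parity, ΔL).
(b)–(e): forbidden (parity, ΔS).
(c)–(d): allowed.
(c)–(e): forbidden (ΔS).
(d)–(e): forbidden (parity, ΔS, ΔL).
Allowed pairs: 3 of 10.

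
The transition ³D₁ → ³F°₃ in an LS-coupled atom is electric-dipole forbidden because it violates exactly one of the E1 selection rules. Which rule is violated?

the ΔJ = 0, ±1 rule

Parity must change: even → odd — ✓.
ΔS = 0: S: 1 → 1 — ✓.
ΔL = 0, ±1 (not L=0↔0): L: 2 → 3, ΔL = +1 — ✓.
ΔJ = 0, ±1 (not J=0↔0): J: 1 → 3, ΔJ = +2 — ✗.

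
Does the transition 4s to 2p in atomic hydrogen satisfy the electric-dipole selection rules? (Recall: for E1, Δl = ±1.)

l: 0 → 1 (Δl = +1). Δl = ±1 passes.
All E1 selection rules are satisfied.

allowed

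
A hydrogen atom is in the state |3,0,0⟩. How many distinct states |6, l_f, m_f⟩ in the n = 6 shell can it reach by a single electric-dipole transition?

3

E1 requires Δl = ±1, so l_f ∈ {-1, 1}; with 0 ≤ l_f ≤ n_f−1 = 5, the allowed l_f values are {1}.
For l_f = 1: m_f ∈ {m_i−1, m_i, m_i+1} ∩ [−1, 1] = {-1, 0, 1} → 3 states.
Total: 3.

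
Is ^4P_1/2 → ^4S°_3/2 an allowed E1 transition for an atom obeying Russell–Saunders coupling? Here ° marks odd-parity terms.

Reading off the term symbols: S 3/2→3/2, L 1→0, J 1/2→3/2, parity even→odd.
Parity must change: even → odd — ✓.
ΔS = 0: S: 3/2 → 3/2 — ✓.
ΔL = 0, ±1 (not L=0↔0): L: 1 → 0, ΔL = -1 — ✓.
ΔJ = 0, ±1 (not J=0↔0): J: 1/2 → 3/2, ΔJ = +1 — ✓.
All four E1 rules are satisfied.

allowed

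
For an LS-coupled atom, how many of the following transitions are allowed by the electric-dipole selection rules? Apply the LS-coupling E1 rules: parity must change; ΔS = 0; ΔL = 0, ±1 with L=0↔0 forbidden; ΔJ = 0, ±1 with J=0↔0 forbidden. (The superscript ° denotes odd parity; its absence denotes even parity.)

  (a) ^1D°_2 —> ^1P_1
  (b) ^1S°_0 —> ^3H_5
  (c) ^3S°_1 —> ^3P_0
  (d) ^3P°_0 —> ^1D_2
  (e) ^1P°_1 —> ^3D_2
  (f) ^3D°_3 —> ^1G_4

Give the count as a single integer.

(a) allowed
(b) forbidden (ΔS, ΔL, ΔJ fail)
(c) allowed
(d) forbidden (ΔS, ΔJ fail)
(e) forbidden (ΔS fails)
(f) forbidden (ΔS, ΔL fail)
Total allowed: 2 of 6.

2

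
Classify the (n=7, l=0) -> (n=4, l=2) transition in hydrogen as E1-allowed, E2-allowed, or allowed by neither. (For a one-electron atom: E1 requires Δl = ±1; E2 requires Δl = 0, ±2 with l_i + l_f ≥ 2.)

E2

Δl = 2 − 0 = +2; l_i + l_f = 2.
E1 (Δl = ±1): not satisfied.
E2 (Δl = 0,±2, l_i+l_f ≥ 2): satisfied.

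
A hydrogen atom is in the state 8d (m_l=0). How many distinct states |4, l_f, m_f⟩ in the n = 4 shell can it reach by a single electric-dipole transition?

6

E1 requires Δl = ±1, so l_f ∈ {1, 3}; with 0 ≤ l_f ≤ n_f−1 = 3, the allowed l_f values are {1, 3}.
For l_f = 1: m_f ∈ {m_i−1, m_i, m_i+1} ∩ [−1, 1] = {-1, 0, 1} → 3 states.
For l_f = 3: m_f ∈ {m_i−1, m_i, m_i+1} ∩ [−3, 3] = {-1, 0, 1} → 3 states.
Total: 6.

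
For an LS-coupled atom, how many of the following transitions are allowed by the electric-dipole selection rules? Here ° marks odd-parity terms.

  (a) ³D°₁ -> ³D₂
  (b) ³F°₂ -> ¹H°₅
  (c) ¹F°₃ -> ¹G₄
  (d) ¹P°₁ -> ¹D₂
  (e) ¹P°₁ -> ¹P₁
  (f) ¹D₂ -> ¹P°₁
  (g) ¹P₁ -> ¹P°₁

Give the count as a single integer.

(a) allowed
(b) forbidden (parity, ΔS, ΔL, ΔJ fail)
(c) allowed
(d) allowed
(e) allowed
(f) allowed
(g) allowed
Total allowed: 6 of 7.

6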